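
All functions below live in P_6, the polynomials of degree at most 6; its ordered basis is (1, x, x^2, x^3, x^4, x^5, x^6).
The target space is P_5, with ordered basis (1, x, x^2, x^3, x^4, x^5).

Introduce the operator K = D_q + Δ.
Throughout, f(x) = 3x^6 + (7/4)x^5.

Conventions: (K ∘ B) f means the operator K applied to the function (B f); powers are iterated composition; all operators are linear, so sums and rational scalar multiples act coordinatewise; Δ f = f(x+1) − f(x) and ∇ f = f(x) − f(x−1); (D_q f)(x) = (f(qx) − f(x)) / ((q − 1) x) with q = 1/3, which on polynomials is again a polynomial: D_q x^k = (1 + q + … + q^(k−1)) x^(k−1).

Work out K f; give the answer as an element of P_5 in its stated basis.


the image equals g(x) = (1822/81)x^5 + (9131/162)x^4 + (155/2)x^3 + (125/2)x^2 + (107/4)x + 19/4

D_q f = (364/81)x^5 + (847/324)x^4
Δ f = 18x^5 + (215/4)x^4 + (155/2)x^3 + (125/2)x^2 + (107/4)x + 19/4
(D_q + Δ) f = (1822/81)x^5 + (9131/162)x^4 + (155/2)x^3 + (125/2)x^2 + (107/4)x + 19/4


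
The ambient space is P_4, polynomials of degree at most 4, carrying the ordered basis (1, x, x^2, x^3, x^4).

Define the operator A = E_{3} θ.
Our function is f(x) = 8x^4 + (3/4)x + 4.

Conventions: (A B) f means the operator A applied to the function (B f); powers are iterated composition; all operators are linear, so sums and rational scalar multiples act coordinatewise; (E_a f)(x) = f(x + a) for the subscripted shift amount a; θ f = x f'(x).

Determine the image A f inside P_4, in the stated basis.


the result is g(x) = 32x^4 + 384x^3 + 1728x^2 + (13827/4)x + 10377/4

θ f = 32x^4 + (3/4)x
E_{3} θ f = 32x^4 + 384x^3 + 1728x^2 + (13827/4)x + 10377/4


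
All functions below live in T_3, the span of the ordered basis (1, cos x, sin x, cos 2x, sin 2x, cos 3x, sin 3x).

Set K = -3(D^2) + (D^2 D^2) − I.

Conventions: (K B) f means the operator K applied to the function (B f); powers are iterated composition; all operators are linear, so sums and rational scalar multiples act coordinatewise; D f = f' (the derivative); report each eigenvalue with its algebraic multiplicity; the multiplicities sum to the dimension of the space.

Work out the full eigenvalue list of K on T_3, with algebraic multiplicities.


image of 1: -1
image of cos x: 3cos x
image of sin x: 3sin x
image of cos 2x: 27cos 2x
image of sin 2x: 27sin 2x
image of cos 3x: 107cos 3x
image of sin 3x: 107sin 3x
the matrix is diagonal; its diagonal is (-1, 3, 3, 27, 27, 107, 107)
for a triangular matrix the eigenvalues are the diagonal entries, with algebraic multiplicity their repetition count

λ = -1 (multiplicity 1), λ = 3 (multiplicity 2), λ = 27 (multiplicity 2), λ = 107 (multiplicity 2)


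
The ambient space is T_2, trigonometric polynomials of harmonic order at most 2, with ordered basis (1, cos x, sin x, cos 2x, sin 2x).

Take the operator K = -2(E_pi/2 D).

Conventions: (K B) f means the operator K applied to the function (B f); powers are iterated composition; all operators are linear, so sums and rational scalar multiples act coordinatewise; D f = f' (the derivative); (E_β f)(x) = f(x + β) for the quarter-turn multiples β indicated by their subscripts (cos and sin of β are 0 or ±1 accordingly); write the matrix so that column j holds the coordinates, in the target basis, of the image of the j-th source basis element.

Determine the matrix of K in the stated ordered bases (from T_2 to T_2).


the matrix is [[0, 0, 0, 0, 0]; [0, 2, 0, 0, 0]; [0, 0, 2, 0, 0]; [0, 0, 0, 0, 4]; [0, 0, 0, -4, 0]] (rows listed top to bottom)

image of 1: 0
image of cos x: 2cos x
image of sin x: 2sin x
image of cos 2x: -4sin 2x
image of sin 2x: 4cos 2x
each image's coordinates form column j of the matrix


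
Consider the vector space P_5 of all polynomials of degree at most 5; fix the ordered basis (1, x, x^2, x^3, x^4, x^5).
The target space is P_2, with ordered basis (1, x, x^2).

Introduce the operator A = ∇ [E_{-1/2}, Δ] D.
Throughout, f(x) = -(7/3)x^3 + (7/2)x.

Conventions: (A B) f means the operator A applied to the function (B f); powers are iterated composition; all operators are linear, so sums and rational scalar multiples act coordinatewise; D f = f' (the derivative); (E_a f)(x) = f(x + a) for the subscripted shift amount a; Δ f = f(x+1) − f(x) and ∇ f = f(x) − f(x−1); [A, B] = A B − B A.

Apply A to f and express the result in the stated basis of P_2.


D f = -7x^2 + 7/2
Δ D f = -14x - 7
E_{-1/2} Δ D f = -14x
E_{-1/2} D f = -7x^2 + 7x + 7/4
Δ E_{-1/2} D f = -14x
[E_{-1/2}, Δ] D f = 0
∇ [E_{-1/2}, Δ] D f = 0

the image equals g(x) = 0


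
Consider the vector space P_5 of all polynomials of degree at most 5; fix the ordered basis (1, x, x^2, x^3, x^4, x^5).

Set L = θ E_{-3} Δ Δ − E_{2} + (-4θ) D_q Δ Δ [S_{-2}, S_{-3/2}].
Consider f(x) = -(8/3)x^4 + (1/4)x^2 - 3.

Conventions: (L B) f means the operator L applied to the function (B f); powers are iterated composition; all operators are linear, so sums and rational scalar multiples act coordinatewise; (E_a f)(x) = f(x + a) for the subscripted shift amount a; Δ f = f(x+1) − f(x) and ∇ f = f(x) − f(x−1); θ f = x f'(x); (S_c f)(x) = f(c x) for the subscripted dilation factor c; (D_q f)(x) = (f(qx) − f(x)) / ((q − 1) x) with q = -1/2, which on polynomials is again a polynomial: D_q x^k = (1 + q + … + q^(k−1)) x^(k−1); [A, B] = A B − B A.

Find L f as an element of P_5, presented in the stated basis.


Δ f = -(32/3)x^3 - 16x^2 - (61/6)x - 29/12
Δ Δ f = -32x^2 - 64x - 221/6
E_{-3} (Δ Δ) f = -32x^2 + 128x - 797/6
θ E_{-3} (Δ Δ) f = -64x^2 + 128x
E_{2} f = -(8/3)x^4 - (64/3)x^3 - (255/4)x^2 - (253/3)x - 134/3
(-E_{2}) f = (8/3)x^4 + (64/3)x^3 + (255/4)x^2 + (253/3)x + 134/3
S_{-3/2} f = -(27/2)x^4 + (9/16)x^2 - 3
S_{-2} S_{-3/2} f = -216x^4 + (9/4)x^2 - 3
S_{-2} f = -(128/3)x^4 + x^2 - 3
S_{-3/2} S_{-2} f = -216x^4 + (9/4)x^2 - 3
[S_{-2}, S_{-3/2}] f = 0
Δ [S_{-2}, S_{-3/2}] f = 0
Δ Δ [S_{-2}, S_{-3/2}] f = 0
D_q Δ Δ [S_{-2}, S_{-3/2}] f = 0
θ (D_q Δ Δ) [S_{-2}, S_{-3/2}] f = 0
(-4θ) (D_q Δ Δ) [S_{-2}, S_{-3/2}] f = 0
(θ E_{-3} Δ Δ − E_{2} + (-4θ) D_q Δ Δ [S_{-2}, S_{-3/2}]) f = (8/3)x^4 + (64/3)x^3 - (1/4)x^2 + (637/3)x + 134/3

the result is g(x) = (8/3)x^4 + (64/3)x^3 - (1/4)x^2 + (637/3)x + 134/3


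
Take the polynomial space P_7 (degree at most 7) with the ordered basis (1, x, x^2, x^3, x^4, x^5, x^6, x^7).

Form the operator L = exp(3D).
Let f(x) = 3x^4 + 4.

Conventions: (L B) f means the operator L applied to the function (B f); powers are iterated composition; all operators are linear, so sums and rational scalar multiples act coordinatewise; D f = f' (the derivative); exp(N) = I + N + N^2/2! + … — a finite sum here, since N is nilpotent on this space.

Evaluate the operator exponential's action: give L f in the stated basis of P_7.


g(x) = 3x^4 + 36x^3 + 162x^2 + 324x + 247

order-1 term: 36x^3
order-2 term: 162x^2
order-3 term: 324x
order-4 term: 243
the series for exp(3D) f terminates at order 4
exp(3D) f = 3x^4 + 36x^3 + 162x^2 + 324x + 247


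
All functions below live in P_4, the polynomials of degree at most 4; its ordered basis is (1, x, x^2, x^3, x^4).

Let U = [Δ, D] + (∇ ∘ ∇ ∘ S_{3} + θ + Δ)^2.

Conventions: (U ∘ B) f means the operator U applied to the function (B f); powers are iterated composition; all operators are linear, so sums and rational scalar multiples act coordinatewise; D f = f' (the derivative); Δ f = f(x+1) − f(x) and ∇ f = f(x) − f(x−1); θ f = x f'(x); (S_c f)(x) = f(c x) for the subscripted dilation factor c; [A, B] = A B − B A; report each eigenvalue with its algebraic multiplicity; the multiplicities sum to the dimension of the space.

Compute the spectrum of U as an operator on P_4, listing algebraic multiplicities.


λ = 0 (multiplicity 1), λ = 1 (multiplicity 1), λ = 4 (multiplicity 1), λ = 9 (multiplicity 1), λ = 16 (multiplicity 1)

image of 1: 0
image of x: x + 1
image of x^2: 4x^2 + 6x + 40
image of x^3: 9x^3 + 15x^2 + 666x - 261
image of x^4: 16x^4 + 28x^3 + 5880x^2 - 7084x + 20538
the matrix is upper triangular; its diagonal is (0, 1, 4, 9, 16)
for a triangular matrix the eigenvalues are the diagonal entries, with algebraic multiplicity their repetition count


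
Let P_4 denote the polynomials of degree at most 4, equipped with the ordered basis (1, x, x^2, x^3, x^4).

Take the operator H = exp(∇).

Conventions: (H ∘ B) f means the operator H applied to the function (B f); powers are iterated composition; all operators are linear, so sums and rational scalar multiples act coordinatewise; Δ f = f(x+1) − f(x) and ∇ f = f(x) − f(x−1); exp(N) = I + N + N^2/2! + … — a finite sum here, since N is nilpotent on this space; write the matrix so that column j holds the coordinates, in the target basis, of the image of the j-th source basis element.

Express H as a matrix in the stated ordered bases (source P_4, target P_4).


the matrix is [[1, 1, 0, -1, 1]; [0, 1, 2, 0, -4]; [0, 0, 1, 3, 0]; [0, 0, 0, 1, 4]; [0, 0, 0, 0, 1]] (rows listed top to bottom)

image of 1: 1
image of x: x + 1
image of x^2: x^2 + 2x
image of x^3: x^3 + 3x^2 - 1
image of x^4: x^4 + 4x^3 - 4x + 1
each image's coordinates form column j of the matrix


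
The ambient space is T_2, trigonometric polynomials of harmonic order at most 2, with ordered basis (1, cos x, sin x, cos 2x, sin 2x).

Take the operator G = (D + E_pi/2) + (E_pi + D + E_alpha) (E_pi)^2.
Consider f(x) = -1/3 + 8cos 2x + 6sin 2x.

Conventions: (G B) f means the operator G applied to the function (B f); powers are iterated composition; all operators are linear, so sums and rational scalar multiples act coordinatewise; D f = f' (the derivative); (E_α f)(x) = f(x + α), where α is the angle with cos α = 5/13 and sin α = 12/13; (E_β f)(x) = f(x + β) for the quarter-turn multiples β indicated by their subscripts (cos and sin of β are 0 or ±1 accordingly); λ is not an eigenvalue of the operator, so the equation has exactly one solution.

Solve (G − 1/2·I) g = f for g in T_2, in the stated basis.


the result is g(x) = -2/15 - (25616/15977)cos 2x + (20588/15977)sin 2x

write g with unknown coordinates in the stated basis and equate coefficients in (G − 1/2·I) g = f
solving from the highest basis element down gives g = -2/15 - (25616/15977)cos 2x + (20588/15977)sin 2x
check: G g = -2/5 + (115008/15977)cos 2x + (106156/15977)sin 2x
so G g − 1/2·g = -1/3 + 8cos 2x + 6sin 2x = f ✓


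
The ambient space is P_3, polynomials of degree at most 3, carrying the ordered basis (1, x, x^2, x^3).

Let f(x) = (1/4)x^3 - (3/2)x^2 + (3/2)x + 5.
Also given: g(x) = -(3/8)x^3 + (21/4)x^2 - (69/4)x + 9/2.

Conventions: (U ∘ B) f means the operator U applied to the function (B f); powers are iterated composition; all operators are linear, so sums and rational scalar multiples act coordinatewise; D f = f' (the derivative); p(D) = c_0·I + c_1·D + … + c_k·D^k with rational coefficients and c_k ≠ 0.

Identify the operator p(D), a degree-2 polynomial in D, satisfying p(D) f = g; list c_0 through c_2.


p(D) = -(3/2)·I + 4·D − 2·D^2, i.e. c_0 = -3/2, c_1 = 4, c_2 = -2

D^0 f = (1/4)x^3 - (3/2)x^2 + (3/2)x + 5
D^1 f = (3/4)x^2 - 3x + 3/2
D^2 f = (3/2)x - 3
matching coefficients of g against c_0 f + c_1 Df + … from the top degree down determines the c_i
solution: c_0 = -3/2, c_1 = 4, c_2 = -2


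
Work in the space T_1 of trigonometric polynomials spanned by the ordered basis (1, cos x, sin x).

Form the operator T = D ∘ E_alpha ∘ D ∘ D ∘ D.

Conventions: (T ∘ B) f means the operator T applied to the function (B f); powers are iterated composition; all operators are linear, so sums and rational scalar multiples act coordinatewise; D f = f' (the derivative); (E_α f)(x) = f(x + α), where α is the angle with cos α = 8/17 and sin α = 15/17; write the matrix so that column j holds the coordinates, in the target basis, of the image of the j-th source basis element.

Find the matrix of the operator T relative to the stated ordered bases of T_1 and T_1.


image of 1: 0
image of cos x: (8/17)cos x - (15/17)sin x
image of sin x: (15/17)cos x + (8/17)sin x
each image's coordinates form column j of the matrix

the matrix is [[0, 0, 0]; [0, 8/17, 15/17]; [0, -15/17, 8/17]] (rows listed top to bottom)


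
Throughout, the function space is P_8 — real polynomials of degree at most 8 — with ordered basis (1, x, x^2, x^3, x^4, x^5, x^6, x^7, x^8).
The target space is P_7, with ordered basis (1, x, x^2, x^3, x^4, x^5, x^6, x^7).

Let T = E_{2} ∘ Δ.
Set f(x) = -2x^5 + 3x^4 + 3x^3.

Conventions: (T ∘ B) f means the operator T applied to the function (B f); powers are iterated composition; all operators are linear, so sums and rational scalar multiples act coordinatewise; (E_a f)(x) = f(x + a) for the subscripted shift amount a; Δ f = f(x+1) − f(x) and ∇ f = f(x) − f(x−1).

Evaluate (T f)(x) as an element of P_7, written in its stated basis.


the image equals g(x) = -10x^4 - 88x^3 - 281x^2 - 377x - 170

Δ f = -10x^4 - 8x^3 + 7x^2 + 11x + 4
E_{2} Δ f = -10x^4 - 88x^3 - 281x^2 - 377x - 170


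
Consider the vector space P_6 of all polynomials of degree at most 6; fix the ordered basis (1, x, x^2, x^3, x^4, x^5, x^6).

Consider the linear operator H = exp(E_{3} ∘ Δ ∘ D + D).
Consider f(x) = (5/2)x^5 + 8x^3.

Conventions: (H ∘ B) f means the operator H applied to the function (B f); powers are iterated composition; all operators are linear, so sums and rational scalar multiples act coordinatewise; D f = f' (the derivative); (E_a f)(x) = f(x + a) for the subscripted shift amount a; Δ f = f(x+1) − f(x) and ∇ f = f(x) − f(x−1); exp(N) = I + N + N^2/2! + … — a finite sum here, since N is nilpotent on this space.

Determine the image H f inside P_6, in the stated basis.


order-1 term: (25/2)x^4 + 50x^3 + 549x^2 + 1898x + 4711/2
order-2 term: 25x^3 + 150x^2 + 1224x + 2948
order-3 term: 25x^2 + 150x + 683
order-4 term: (25/2)x + 50
order-5 term: 5/2
the series for exp(E_{3} ∘ Δ ∘ D + D) f terminates at order 5
exp(E_{3} ∘ Δ ∘ D + D) f = (5/2)x^5 + (25/2)x^4 + 83x^3 + 724x^2 + (6569/2)x + 6039

the result is g(x) = (5/2)x^5 + (25/2)x^4 + 83x^3 + 724x^2 + (6569/2)x + 6039


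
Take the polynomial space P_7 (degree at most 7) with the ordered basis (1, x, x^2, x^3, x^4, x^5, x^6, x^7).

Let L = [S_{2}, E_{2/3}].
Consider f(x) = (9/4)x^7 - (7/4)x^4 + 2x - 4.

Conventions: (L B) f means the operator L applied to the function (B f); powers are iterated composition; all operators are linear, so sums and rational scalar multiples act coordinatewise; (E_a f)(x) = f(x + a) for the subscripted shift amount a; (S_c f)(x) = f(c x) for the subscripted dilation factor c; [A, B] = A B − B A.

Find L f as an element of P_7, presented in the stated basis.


the result is g(x) = -672x^6 - 2016x^5 - (7840/3)x^4 - (5488/3)x^3 - (6440/9)x^2 - (3920/27)x - 3128/243

E_{2/3} f = (9/4)x^7 + (21/2)x^6 + 21x^5 + (259/12)x^4 + (98/9)x^3 + (14/9)x^2 + (106/81)x - 700/243
S_{2} E_{2/3} f = 288x^7 + 672x^6 + 672x^5 + (1036/3)x^4 + (784/9)x^3 + (56/9)x^2 + (212/81)x - 700/243
S_{2} f = 288x^7 - 28x^4 + 4x - 4
E_{2/3} S_{2} f = 288x^7 + 1344x^6 + 2688x^5 + (8876/3)x^4 + (17248/9)x^3 + (6496/9)x^2 + (11972/81)x + 2428/243
[S_{2}, E_{2/3}] f = -672x^6 - 2016x^5 - (7840/3)x^4 - (5488/3)x^3 - (6440/9)x^2 - (3920/27)x - 3128/243


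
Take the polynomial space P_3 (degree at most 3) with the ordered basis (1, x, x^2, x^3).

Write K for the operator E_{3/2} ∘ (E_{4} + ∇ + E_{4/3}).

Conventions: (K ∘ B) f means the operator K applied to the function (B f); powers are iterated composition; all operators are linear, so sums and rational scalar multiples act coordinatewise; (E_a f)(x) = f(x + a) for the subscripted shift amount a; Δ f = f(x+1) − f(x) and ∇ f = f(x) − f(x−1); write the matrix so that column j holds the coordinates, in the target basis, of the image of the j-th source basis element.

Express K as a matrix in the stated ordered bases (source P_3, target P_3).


the matrix is [[2, 28/3, 725/18, 5194/27]; [0, 2, 56/3, 725/6]; [0, 0, 2, 28]; [0, 0, 0, 2]] (rows listed top to bottom)

image of 1: 2
image of x: 2x + 28/3
image of x^2: 2x^2 + (56/3)x + 725/18
image of x^3: 2x^3 + 28x^2 + (725/6)x + 5194/27
each image's coordinates form column j of the matrix


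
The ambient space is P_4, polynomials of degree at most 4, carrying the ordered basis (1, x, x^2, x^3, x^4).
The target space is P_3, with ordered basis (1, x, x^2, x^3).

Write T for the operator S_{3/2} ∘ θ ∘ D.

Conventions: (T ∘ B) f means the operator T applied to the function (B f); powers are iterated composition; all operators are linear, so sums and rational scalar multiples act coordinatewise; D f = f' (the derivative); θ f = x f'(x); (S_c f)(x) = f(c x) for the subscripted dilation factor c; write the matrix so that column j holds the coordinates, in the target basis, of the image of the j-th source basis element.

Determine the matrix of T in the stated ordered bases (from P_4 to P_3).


image of 1: 0
image of x: 0
image of x^2: 3x
image of x^3: (27/2)x^2
image of x^4: (81/2)x^3
each image's coordinates form column j of the matrix

the matrix is [[0, 0, 0, 0, 0]; [0, 0, 3, 0, 0]; [0, 0, 0, 27/2, 0]; [0, 0, 0, 0, 81/2]] (rows listed top to bottom)


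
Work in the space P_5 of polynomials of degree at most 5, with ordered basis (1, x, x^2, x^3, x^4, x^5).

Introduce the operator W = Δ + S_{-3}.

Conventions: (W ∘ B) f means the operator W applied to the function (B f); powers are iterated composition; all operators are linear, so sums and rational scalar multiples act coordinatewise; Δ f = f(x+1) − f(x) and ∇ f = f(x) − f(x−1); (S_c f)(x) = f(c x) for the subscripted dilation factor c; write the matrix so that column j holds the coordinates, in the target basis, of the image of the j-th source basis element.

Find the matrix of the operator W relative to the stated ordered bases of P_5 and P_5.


image of 1: 1
image of x: -3x + 1
image of x^2: 9x^2 + 2x + 1
image of x^3: -27x^3 + 3x^2 + 3x + 1
image of x^4: 81x^4 + 4x^3 + 6x^2 + 4x + 1
image of x^5: -243x^5 + 5x^4 + 10x^3 + 10x^2 + 5x + 1
each image's coordinates form column j of the matrix

the matrix is [[1, 1, 1, 1, 1, 1]; [0, -3, 2, 3, 4, 5]; [0, 0, 9, 3, 6, 10]; [0, 0, 0, -27, 4, 10]; [0, 0, 0, 0, 81, 5]; [0, 0, 0, 0, 0, -243]] (rows listed top to bottom)


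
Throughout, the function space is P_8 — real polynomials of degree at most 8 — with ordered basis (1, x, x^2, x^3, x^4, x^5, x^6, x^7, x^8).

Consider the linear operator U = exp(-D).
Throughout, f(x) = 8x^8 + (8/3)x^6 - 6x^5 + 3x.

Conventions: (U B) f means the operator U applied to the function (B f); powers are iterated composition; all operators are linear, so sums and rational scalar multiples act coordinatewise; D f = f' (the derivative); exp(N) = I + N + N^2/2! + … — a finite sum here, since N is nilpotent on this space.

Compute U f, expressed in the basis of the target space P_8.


order-1 term: -64x^7 - 16x^5 + 30x^4 - 3
order-2 term: 224x^6 + 40x^4 - 60x^3
order-3 term: -448x^5 - (160/3)x^3 + 60x^2
order-4 term: 560x^4 + 40x^2 - 30x
order-5 term: -448x^3 - 16x + 6
order-6 term: 224x^2 + 8/3
order-7 term: -64x
order-8 term: 8
the series for exp(-D) f terminates at order 8
exp(-D) f = 8x^8 - 64x^7 + (680/3)x^6 - 470x^5 + 630x^4 - (1684/3)x^3 + 324x^2 - 107x + 41/3

the image equals g(x) = 8x^8 - 64x^7 + (680/3)x^6 - 470x^5 + 630x^4 - (1684/3)x^3 + 324x^2 - 107x + 41/3


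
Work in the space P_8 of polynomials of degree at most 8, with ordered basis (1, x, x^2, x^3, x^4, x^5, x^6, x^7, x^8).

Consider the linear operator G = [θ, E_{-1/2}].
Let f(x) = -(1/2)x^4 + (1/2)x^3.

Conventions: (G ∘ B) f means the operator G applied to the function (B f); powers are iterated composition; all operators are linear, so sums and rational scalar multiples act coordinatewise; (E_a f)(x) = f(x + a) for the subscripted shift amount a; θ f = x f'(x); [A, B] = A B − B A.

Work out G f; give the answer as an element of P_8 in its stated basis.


E_{-1/2} f = -(1/2)x^4 + (3/2)x^3 - (3/2)x^2 + (5/8)x - 3/32
θ E_{-1/2} f = -2x^4 + (9/2)x^3 - 3x^2 + (5/8)x
θ f = -2x^4 + (3/2)x^3
E_{-1/2} θ f = -2x^4 + (11/2)x^3 - (21/4)x^2 + (17/8)x - 5/16
[θ, E_{-1/2}] f = -x^3 + (9/4)x^2 - (3/2)x + 5/16

g(x) = -x^3 + (9/4)x^2 - (3/2)x + 5/16


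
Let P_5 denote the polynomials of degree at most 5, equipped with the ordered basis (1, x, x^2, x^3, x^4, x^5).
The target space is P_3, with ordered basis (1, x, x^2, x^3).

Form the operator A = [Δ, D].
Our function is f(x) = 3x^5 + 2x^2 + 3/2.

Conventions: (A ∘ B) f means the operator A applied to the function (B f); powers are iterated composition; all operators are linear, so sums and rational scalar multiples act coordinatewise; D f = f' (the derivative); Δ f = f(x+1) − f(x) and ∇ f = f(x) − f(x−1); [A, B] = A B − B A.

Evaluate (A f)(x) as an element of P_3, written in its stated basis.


D f = 15x^4 + 4x
Δ D f = 60x^3 + 90x^2 + 60x + 19
Δ f = 15x^4 + 30x^3 + 30x^2 + 19x + 5
D Δ f = 60x^3 + 90x^2 + 60x + 19
[Δ, D] f = 0

the result is g(x) = 0


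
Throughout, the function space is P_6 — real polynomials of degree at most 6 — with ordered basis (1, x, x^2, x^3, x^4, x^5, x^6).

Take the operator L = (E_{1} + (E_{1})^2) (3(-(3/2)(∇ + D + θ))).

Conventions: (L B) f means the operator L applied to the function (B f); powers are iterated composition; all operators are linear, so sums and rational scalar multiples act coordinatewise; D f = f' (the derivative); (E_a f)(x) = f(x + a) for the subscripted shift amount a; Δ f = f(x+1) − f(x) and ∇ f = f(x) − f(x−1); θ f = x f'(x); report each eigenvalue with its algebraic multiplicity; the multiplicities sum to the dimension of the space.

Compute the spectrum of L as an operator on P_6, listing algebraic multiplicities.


λ = -54 (multiplicity 1), λ = -45 (multiplicity 1), λ = -36 (multiplicity 1), λ = -27 (multiplicity 1), λ = -18 (multiplicity 1), λ = -9 (multiplicity 1), λ = 0 (multiplicity 1)

image of 1: 0
image of x: -9x - 63/2
image of x^2: -18x^2 - 90x - 90
image of x^3: -27x^3 - (351/2)x^2 - (675/2)x - 225
image of x^4: -36x^4 - 288x^3 - 810x^2 - 1062x - 540
image of x^5: -45x^5 - (855/2)x^4 - 1575x^3 - 3060x^2 - (6165/2)x - 1269
image of x^6: -54x^6 - 594x^5 - 2700x^4 - 6930x^3 - 10395x^2 - 8505x - 2934
the matrix is upper triangular; its diagonal is (0, -9, -18, -27, -36, -45, -54)
for a triangular matrix the eigenvalues are the diagonal entries, with algebraic multiplicity their repetition count


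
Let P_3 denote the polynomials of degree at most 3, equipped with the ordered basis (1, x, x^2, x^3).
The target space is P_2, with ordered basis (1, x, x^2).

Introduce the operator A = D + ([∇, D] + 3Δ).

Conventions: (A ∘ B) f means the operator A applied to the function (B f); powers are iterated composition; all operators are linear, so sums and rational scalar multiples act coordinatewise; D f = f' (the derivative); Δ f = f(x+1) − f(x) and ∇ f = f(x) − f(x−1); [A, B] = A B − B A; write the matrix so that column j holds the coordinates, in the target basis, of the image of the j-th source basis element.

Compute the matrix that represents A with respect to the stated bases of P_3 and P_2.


image of 1: 0
image of x: 4
image of x^2: 8x + 3
image of x^3: 12x^2 + 9x + 3
each image's coordinates form column j of the matrix

the matrix is [[0, 4, 3, 3]; [0, 0, 8, 9]; [0, 0, 0, 12]] (rows listed top to bottom)


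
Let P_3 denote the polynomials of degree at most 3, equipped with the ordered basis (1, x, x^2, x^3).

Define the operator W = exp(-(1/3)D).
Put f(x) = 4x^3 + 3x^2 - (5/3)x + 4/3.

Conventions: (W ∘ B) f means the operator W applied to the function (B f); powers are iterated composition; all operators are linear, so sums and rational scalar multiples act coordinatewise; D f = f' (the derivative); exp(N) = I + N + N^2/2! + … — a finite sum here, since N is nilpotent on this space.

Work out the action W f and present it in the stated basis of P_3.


the result is g(x) = 4x^3 - x^2 - (7/3)x + 56/27

order-1 term: -4x^2 - 2x + 5/9
order-2 term: (4/3)x + 1/3
order-3 term: -4/27
the series for exp(-(1/3)D) f terminates at order 3
exp(-(1/3)D) f = 4x^3 - x^2 - (7/3)x + 56/27


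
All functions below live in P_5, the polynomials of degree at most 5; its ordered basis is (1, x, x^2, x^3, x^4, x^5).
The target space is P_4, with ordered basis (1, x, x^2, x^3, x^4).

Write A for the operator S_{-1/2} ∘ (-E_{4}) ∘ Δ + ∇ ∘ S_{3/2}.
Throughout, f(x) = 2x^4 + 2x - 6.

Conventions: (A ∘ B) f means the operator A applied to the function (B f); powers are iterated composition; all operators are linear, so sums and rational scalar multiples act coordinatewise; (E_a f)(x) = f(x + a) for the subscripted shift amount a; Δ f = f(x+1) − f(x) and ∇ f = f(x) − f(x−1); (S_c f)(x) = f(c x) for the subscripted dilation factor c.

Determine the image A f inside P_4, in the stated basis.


the image equals g(x) = (83/2)x^3 - (351/4)x^2 + (569/2)x - 5977/8

Δ f = 8x^3 + 12x^2 + 8x + 4
E_{4} Δ f = 8x^3 + 108x^2 + 488x + 740
(-E_{4}) Δ f = -8x^3 - 108x^2 - 488x - 740
S_{-1/2} (-E_{4}) Δ f = x^3 - 27x^2 + 244x - 740
S_{3/2} f = (81/8)x^4 + 3x - 6
∇ S_{3/2} f = (81/2)x^3 - (243/4)x^2 + (81/2)x - 57/8
(S_{-1/2} ∘ (-E_{4}) ∘ Δ + ∇ ∘ S_{3/2}) f = (83/2)x^3 - (351/4)x^2 + (569/2)x - 5977/8


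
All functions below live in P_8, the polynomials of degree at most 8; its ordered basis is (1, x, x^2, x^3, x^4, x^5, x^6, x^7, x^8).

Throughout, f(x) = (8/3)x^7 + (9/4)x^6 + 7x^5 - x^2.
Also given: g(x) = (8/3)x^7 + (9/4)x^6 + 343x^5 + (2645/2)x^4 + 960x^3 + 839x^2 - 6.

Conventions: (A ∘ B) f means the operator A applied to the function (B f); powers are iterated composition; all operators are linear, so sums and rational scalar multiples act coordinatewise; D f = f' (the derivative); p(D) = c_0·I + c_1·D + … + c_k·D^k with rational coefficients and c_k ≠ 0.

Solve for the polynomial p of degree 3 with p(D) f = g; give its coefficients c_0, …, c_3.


D^0 f = (8/3)x^7 + (9/4)x^6 + 7x^5 - x^2
D^1 f = (56/3)x^6 + (27/2)x^5 + 35x^4 - 2x
D^2 f = 112x^5 + (135/2)x^4 + 140x^3 - 2
D^3 f = 560x^4 + 270x^3 + 420x^2
matching coefficients of g against c_0 f + c_1 Df + … from the top degree down determines the c_i
solution: c_0 = 1, c_1 = 0, c_2 = 3, c_3 = 2

p(D) = I + 3·D^2 + 2·D^3, i.e. c_0 = 1, c_1 = 0, c_2 = 3, c_3 = 2


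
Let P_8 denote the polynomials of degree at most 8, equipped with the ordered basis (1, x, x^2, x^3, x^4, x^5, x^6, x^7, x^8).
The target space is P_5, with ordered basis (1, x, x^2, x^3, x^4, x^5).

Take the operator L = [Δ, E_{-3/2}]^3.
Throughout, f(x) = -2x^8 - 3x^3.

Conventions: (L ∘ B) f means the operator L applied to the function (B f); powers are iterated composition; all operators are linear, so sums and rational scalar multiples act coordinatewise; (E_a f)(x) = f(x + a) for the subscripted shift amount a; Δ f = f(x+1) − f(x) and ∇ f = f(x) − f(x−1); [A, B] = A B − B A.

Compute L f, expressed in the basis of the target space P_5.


g(x) = 0

E_{-3/2} f = -2x^8 + 24x^7 - 126x^6 + 378x^5 - (2835/4)x^4 + (1695/2)x^3 - (4995/8)x^2 + (2025/8)x - 5265/128
Δ E_{-3/2} f = -16x^7 + 112x^6 - 364x^5 + 700x^4 - 847x^3 + 628x^2 - (1021/4)x + 83/2
Δ f = -16x^7 - 56x^6 - 112x^5 - 140x^4 - 112x^3 - 65x^2 - 25x - 5
E_{-3/2} Δ f = -16x^7 + 112x^6 - 364x^5 + 700x^4 - 847x^3 + 628x^2 - (1021/4)x + 83/2
[Δ, E_{-3/2}] f = 0
E_{-3/2} [Δ, E_{-3/2}] f = 0
Δ E_{-3/2} [Δ, E_{-3/2}] f = 0
Δ [Δ, E_{-3/2}] f = 0
E_{-3/2} Δ [Δ, E_{-3/2}] f = 0
[Δ, E_{-3/2}] [Δ, E_{-3/2}] f = 0
E_{-3/2} [Δ, E_{-3/2}] [Δ, E_{-3/2}] f = 0
Δ E_{-3/2} [Δ, E_{-3/2}] [Δ, E_{-3/2}] f = 0
Δ [Δ, E_{-3/2}] [Δ, E_{-3/2}] f = 0
E_{-3/2} Δ [Δ, E_{-3/2}] [Δ, E_{-3/2}] f = 0
[Δ, E_{-3/2}] [Δ, E_{-3/2}] [Δ, E_{-3/2}] f = 0


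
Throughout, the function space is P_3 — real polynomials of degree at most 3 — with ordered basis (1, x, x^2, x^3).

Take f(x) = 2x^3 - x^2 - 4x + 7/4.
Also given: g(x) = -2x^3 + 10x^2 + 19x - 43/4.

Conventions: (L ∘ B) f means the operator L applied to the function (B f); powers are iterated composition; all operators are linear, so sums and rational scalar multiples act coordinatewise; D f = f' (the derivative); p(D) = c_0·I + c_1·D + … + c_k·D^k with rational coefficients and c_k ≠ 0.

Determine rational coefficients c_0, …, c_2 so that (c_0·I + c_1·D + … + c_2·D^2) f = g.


D^0 f = 2x^3 - x^2 - 4x + 7/4
D^1 f = 6x^2 - 2x - 4
D^2 f = 12x - 2
matching coefficients of g against c_0 f + c_1 Df + … from the top degree down determines the c_i
solution: c_0 = -1, c_1 = 3/2, c_2 = 3/2

c_0 = -1, c_1 = 3/2, c_2 = 3/2


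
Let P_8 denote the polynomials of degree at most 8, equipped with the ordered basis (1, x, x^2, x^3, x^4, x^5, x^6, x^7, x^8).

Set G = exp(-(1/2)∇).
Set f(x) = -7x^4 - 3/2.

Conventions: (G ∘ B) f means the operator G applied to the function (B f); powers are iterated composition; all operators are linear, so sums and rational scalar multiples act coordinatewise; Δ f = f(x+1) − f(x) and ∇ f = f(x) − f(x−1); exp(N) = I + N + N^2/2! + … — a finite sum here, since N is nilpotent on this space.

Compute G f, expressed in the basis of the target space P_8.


order-1 term: 14x^3 - 21x^2 + 14x - 7/2
order-2 term: -(21/2)x^2 + 21x - 49/4
order-3 term: (7/2)x - 21/4
order-4 term: -7/16
the series for exp(-(1/2)∇) f terminates at order 4
exp(-(1/2)∇) f = -7x^4 + 14x^3 - (63/2)x^2 + (77/2)x - 367/16

the result is g(x) = -7x^4 + 14x^3 - (63/2)x^2 + (77/2)x - 367/16


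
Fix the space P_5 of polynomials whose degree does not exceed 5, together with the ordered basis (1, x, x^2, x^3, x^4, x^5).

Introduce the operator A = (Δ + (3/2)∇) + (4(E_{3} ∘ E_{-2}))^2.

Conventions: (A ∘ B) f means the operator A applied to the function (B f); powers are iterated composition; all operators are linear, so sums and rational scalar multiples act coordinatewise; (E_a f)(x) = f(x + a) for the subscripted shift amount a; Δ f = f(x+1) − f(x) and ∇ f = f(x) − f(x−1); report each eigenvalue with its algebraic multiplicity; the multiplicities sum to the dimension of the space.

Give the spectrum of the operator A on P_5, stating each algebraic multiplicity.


λ = 16 (multiplicity 6)

image of 1: 16
image of x: 16x + 69/2
image of x^2: 16x^2 + 69x + 127/2
image of x^3: 16x^3 + (207/2)x^2 + (381/2)x + 261/2
image of x^4: 16x^4 + 138x^3 + 381x^2 + 522x + 511/2
image of x^5: 16x^5 + (345/2)x^4 + 635x^3 + 1305x^2 + (2555/2)x + 1029/2
the matrix is upper triangular; its diagonal is (16, 16, 16, 16, 16, 16)
for a triangular matrix the eigenvalues are the diagonal entries, with algebraic multiplicity their repetition count


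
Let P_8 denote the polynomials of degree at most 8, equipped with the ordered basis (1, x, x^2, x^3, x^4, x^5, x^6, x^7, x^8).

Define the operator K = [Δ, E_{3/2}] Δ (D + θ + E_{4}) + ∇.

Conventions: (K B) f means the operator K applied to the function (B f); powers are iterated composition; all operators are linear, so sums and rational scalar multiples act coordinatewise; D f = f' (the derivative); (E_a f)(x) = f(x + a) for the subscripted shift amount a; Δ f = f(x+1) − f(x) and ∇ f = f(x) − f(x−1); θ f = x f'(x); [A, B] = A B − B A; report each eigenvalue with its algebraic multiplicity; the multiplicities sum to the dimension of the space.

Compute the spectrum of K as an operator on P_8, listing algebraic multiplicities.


image of 1: 0
image of x: 1
image of x^2: 2x - 1
image of x^3: 3x^2 - 3x + 1
image of x^4: 4x^3 - 6x^2 + 4x - 1
image of x^5: 5x^4 - 10x^3 + 10x^2 - 5x + 1
image of x^6: 6x^5 - 15x^4 + 20x^3 - 15x^2 + 6x - 1
image of x^7: 7x^6 - 21x^5 + 35x^4 - 35x^3 + 21x^2 - 7x + 1
image of x^8: 8x^7 - 28x^6 + 56x^5 - 70x^4 + 56x^3 - 28x^2 + 8x - 1
the matrix is upper triangular; its diagonal is (0, 0, 0, 0, 0, 0, 0, 0, 0)
for a triangular matrix the eigenvalues are the diagonal entries, with algebraic multiplicity their repetition count

λ = 0 (multiplicity 9)


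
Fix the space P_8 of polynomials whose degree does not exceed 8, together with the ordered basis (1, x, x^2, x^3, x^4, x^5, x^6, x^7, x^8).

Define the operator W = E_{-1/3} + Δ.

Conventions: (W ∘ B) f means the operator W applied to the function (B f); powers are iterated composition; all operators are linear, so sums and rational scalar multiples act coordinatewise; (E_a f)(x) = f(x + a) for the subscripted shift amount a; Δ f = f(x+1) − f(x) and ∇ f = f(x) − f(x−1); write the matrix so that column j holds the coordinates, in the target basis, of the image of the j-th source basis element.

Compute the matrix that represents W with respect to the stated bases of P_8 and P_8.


the matrix is [[1, 2/3, 10/9, 26/27, 82/81, 242/243, 730/729, 2186/2187, 6562/6561]; [0, 1, 4/3, 10/3, 104/27, 410/81, 484/81, 5110/729, 17488/2187]; [0, 0, 1, 2, 20/3, 260/27, 410/27, 1694/81, 20440/729]; [0, 0, 0, 1, 8/3, 100/9, 520/27, 2870/81, 13552/243]; [0, 0, 0, 0, 1, 10/3, 50/3, 910/27, 5740/81]; [0, 0, 0, 0, 0, 1, 4, 70/3, 1456/27]; [0, 0, 0, 0, 0, 0, 1, 14/3, 280/9]; [0, 0, 0, 0, 0, 0, 0, 1, 16/3]; [0, 0, 0, 0, 0, 0, 0, 0, 1]] (rows listed top to bottom)

image of 1: 1
image of x: x + 2/3
image of x^2: x^2 + (4/3)x + 10/9
image of x^3: x^3 + 2x^2 + (10/3)x + 26/27
image of x^4: x^4 + (8/3)x^3 + (20/3)x^2 + (104/27)x + 82/81
image of x^5: x^5 + (10/3)x^4 + (100/9)x^3 + (260/27)x^2 + (410/81)x + 242/243
image of x^6: x^6 + 4x^5 + (50/3)x^4 + (520/27)x^3 + (410/27)x^2 + (484/81)x + 730/729
image of x^7: x^7 + (14/3)x^6 + (70/3)x^5 + (910/27)x^4 + (2870/81)x^3 + (1694/81)x^2 + (5110/729)x + 2186/2187
image of x^8: x^8 + (16/3)x^7 + (280/9)x^6 + (1456/27)x^5 + (5740/81)x^4 + (13552/243)x^3 + (20440/729)x^2 + (17488/2187)x + 6562/6561
each image's coordinates form column j of the matrix


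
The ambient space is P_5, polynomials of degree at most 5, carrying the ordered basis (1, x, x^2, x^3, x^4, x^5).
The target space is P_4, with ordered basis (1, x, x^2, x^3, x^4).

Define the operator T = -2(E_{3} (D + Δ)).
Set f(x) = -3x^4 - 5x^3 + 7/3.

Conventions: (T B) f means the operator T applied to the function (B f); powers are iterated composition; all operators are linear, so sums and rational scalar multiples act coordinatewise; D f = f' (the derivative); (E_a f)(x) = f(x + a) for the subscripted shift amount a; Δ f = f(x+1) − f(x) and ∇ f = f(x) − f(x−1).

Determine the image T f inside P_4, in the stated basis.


the image equals g(x) = 48x^3 + 528x^2 + 1926x + 2338

D f = -12x^3 - 15x^2
Δ f = -12x^3 - 33x^2 - 27x - 8
(D + Δ) f = -24x^3 - 48x^2 - 27x - 8
E_{3} (D + Δ) f = -24x^3 - 264x^2 - 963x - 1169
(-2(E_{3} (D + Δ))) f = 48x^3 + 528x^2 + 1926x + 2338


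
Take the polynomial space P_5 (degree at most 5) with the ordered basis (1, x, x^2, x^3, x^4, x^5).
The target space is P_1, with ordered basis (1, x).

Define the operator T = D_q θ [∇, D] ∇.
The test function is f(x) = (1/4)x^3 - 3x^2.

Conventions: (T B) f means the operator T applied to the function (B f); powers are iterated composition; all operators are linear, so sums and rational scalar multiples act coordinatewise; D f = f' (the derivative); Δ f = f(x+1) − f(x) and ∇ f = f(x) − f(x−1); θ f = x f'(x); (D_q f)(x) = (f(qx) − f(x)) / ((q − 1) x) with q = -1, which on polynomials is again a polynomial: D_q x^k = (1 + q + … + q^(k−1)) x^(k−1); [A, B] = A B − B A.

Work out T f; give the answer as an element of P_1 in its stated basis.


∇ f = (3/4)x^2 - (27/4)x + 13/4
D ∇ f = (3/2)x - 27/4
∇ D ∇ f = 3/2
∇ ∇ f = (3/2)x - 15/2
D ∇ ∇ f = 3/2
[∇, D] ∇ f = 0
θ [∇, D] ∇ f = 0
D_q (θ [∇, D]) ∇ f = 0

the image equals g(x) = 0


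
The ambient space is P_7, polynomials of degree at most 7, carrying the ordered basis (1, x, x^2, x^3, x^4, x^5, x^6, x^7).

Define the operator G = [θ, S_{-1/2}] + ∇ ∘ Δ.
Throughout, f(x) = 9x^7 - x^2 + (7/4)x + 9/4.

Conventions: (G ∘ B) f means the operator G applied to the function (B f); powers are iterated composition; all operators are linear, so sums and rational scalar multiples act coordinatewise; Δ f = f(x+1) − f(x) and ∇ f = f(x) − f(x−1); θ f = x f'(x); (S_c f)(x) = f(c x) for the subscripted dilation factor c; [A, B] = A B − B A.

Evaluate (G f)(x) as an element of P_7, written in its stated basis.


the result is g(x) = 378x^5 + 630x^3 + 126x - 2

S_{-1/2} f = -(9/128)x^7 - (1/4)x^2 - (7/8)x + 9/4
θ S_{-1/2} f = -(63/128)x^7 - (1/2)x^2 - (7/8)x
θ f = 63x^7 - 2x^2 + (7/4)x
S_{-1/2} θ f = -(63/128)x^7 - (1/2)x^2 - (7/8)x
[θ, S_{-1/2}] f = 0
Δ f = 63x^6 + 189x^5 + 315x^4 + 315x^3 + 189x^2 + 61x + 39/4
∇ Δ f = 378x^5 + 630x^3 + 126x - 2
([θ, S_{-1/2}] + ∇ ∘ Δ) f = 378x^5 + 630x^3 + 126x - 2


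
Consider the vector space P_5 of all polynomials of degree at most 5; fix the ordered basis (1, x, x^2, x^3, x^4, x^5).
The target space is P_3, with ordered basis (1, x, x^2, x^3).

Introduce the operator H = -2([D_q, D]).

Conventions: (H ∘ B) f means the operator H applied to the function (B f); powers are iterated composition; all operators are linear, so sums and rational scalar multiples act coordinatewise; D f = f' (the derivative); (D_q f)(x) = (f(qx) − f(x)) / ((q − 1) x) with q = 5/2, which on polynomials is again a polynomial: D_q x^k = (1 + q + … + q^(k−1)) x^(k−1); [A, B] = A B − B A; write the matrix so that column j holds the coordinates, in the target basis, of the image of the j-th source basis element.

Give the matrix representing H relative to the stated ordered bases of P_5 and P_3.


image of 1: 0
image of x: 0
image of x^2: 3
image of x^3: 18x
image of x^4: (297/4)x^2
image of x^5: (1047/4)x^3
each image's coordinates form column j of the matrix

the matrix is [[0, 0, 3, 0, 0, 0]; [0, 0, 0, 18, 0, 0]; [0, 0, 0, 0, 297/4, 0]; [0, 0, 0, 0, 0, 1047/4]] (rows listed top to bottom)


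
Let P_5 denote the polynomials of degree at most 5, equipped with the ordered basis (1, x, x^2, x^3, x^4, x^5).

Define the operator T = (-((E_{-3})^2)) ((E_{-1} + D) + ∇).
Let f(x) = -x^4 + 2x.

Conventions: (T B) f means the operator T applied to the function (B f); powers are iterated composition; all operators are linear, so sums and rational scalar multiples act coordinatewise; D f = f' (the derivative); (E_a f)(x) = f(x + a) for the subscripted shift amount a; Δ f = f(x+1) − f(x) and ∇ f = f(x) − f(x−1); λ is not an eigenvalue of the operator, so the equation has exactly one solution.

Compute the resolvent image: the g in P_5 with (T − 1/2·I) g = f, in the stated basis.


g(x) = (2/3)x^4 + (80/9)x^3 + (224/9)x^2 - (1892/27)x - 14888/81

write g with unknown coordinates in the stated basis and equate coefficients in (T − 1/2·I) g = f
solving from the highest basis element down gives g = (2/3)x^4 + (80/9)x^3 + (224/9)x^2 - (1892/27)x - 14888/81
check: T g = -(2/3)x^4 + (40/9)x^3 + (112/9)x^2 - (892/27)x - 7444/81
so T g − 1/2·g = -x^4 + 2x = f ✓


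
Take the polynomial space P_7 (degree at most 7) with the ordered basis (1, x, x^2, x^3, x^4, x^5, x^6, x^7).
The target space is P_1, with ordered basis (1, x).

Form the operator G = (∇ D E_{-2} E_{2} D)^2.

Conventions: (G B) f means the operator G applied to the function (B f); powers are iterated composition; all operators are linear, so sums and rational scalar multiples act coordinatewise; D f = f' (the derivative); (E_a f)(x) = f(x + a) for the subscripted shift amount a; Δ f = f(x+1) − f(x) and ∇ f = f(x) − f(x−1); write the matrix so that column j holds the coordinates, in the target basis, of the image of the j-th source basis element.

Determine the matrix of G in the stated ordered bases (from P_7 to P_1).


image of 1: 0
image of x: 0
image of x^2: 0
image of x^3: 0
image of x^4: 0
image of x^5: 0
image of x^6: 720
image of x^7: 5040x - 5040
each image's coordinates form column j of the matrix

the matrix is [[0, 0, 0, 0, 0, 0, 720, -5040]; [0, 0, 0, 0, 0, 0, 0, 5040]] (rows listed top to bottom)


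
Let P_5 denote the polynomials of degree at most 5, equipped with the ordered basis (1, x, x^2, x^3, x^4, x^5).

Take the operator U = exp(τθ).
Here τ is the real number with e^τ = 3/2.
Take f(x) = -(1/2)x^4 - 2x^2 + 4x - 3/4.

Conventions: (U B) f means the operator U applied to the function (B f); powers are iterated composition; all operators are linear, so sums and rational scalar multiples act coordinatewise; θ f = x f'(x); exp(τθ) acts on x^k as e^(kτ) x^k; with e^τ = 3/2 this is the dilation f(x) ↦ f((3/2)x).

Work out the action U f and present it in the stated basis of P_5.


g(x) = -(81/32)x^4 - (9/2)x^2 + 6x - 3/4

exp(τθ) x^k = e^(kτ) x^k; with e^τ = 3/2 this sends x^k to (3/2)^k x^k
x ↦ 3/2 x
x^2 ↦ 9/4 x^2
x^4 ↦ 81/16 x^4
applying this coordinatewise to f: exp(τθ) f = -(81/32)x^4 - (9/2)x^2 + 6x - 3/4
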